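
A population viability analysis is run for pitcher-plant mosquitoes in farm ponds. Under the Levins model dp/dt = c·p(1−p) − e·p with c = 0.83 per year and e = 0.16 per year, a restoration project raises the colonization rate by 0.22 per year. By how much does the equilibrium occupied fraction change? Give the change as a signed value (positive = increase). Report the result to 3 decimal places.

Before: p* = 1 − 0.16/0.83 = 0.8072.
After the change, c = 1.05, e = 0.16, so p* = 1 − 0.16/1.05 = 0.8476.
Δp* = 0.8476 − 0.8072 = +0.0404.

0.040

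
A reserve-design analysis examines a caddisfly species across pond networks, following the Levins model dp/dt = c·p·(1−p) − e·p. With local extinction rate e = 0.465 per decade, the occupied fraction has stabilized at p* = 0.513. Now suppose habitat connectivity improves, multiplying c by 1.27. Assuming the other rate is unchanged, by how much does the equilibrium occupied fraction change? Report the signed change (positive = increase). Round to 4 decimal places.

0.1035

Balance c(1−p*) = e gives c = e/(1 − 0.51300) = 0.465/0.48700 = 0.95483.
New p* = 1 − e/c = 1 − 0.46500/1.21263 = 0.61654.
Δp* = 0.61654 − 0.51300 = +0.10354.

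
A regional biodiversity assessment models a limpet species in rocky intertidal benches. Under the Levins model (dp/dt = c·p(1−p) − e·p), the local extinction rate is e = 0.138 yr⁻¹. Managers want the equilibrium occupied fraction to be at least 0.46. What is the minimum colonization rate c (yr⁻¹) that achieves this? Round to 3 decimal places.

0.256

p* = 1 − e/c ≥ 0.46 requires e/c ≤ 0.5400, i.e. c ≥ e/0.5400.
c_min = 0.138/0.5400 = 0.2556.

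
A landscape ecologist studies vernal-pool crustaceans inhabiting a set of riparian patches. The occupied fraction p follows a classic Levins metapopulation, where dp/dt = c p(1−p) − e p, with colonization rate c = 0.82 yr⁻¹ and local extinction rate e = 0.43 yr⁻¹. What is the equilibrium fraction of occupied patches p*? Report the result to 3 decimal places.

0.476

Setting dp/dt = 0 and dividing through by p* gives c·(1−p*) = e.
So p* = 1 − e/c = 1 − 0.43/0.82 = 1 − 0.5244 = 0.4756.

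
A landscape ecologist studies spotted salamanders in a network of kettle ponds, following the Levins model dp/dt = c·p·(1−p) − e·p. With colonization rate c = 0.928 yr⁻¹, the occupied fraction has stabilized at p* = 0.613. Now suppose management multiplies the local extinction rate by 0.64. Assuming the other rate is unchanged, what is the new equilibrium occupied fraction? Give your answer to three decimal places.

0.752

Balance c(1−p*) = e gives e = 0.928×(1 − 0.61300) = 0.35914.
New p* = 1 − e/c = 1 − 0.22985/0.92800 = 0.75232.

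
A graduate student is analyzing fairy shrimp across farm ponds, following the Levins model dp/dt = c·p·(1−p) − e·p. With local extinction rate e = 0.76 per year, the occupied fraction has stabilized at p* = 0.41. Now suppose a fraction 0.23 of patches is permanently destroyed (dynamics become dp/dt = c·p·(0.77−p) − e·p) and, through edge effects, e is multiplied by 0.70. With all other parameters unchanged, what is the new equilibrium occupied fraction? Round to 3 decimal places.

Balance c(1−p*) = e gives c = e/(1 − 0.41000) = 0.76/0.59000 = 1.28814.
New p* = 0.77 − e/c = 0.77 − 0.53200/1.28814 = 0.35700.

0.357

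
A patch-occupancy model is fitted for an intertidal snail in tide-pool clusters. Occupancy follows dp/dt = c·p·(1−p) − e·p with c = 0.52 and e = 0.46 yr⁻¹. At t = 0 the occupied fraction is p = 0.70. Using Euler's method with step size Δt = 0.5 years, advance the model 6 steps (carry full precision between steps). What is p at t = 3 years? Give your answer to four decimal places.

Update rule: p ← p + [c·p·(1−p) − e·p]·Δt with Δt = 0.5.
  1  |  dp/dt·Δt = -0.106400  |  p_1 = 0.593600
  2  |  dp/dt·Δt = -0.073806  |  p_2 = 0.519794
  3  |  dp/dt·Δt = -0.054655  |  p_3 = 0.465140
  4  |  dp/dt·Δt = -0.042298  |  p_4 = 0.422842
  5  |  dp/dt·Δt = -0.033801  |  p_5 = 0.389040
  6  |  dp/dt·Δt = -0.027680  |  p_6 = 0.361360

0.3614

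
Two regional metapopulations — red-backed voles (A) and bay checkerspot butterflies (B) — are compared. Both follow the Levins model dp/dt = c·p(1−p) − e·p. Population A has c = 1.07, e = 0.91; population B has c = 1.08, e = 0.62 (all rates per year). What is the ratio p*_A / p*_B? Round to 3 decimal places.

0.351

A: p*_A = 1 − 0.91/1.07 = 0.1495.
B: p*_B = 1 − 0.62/1.08 = 0.4259.
p*_A / p*_B = 0.1495/0.4259 = 0.3511.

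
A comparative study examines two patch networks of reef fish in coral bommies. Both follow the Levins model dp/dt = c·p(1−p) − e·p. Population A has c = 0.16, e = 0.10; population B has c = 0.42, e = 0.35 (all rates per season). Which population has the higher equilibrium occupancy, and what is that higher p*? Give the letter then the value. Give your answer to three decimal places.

A: p*_A = 1 − 0.10/0.16 = 0.3750.
B: p*_B = 1 − 0.35/0.42 = 0.1667.
A is higher at 0.3750.

A, 0.375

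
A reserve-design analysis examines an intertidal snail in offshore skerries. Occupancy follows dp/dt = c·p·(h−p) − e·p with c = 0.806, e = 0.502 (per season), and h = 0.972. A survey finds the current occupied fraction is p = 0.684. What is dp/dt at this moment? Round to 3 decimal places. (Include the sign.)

Colonization term: c·p·(h−p) = 0.806×0.684×0.2880 = 0.15878.
Extinction term: e·p = 0.34337.
dp/dt = 0.15878 − 0.34337 = -0.18459.

-0.185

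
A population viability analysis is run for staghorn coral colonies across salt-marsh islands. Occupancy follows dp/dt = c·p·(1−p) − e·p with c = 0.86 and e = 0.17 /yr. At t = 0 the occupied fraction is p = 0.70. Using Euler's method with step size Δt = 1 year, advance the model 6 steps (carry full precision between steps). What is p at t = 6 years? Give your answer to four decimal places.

Update rule: p ← p + [c·p·(1−p) − e·p]·Δt with Δt = 1.
p: 0.70000 → 0.76160  (Δp = +0.06160)
p: 0.76160 → 0.78827  (Δp = +0.02667)
p: 0.78827 → 0.79780  (Δp = +0.00953)
p: 0.79780 → 0.80090  (Δp = +0.00311)
p: 0.80090 → 0.80188  (Δp = +0.00098)
p: 0.80188 → 0.80219  (Δp = +0.00030)

0.8022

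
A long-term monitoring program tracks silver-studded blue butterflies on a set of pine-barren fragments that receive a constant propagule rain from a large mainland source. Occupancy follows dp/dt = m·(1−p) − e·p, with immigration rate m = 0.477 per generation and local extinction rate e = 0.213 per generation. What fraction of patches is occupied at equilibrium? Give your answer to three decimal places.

0.691

At equilibrium the propagule rain into empty patches balances local extinction: m(1−p*) = e·p*.
p* = m/(m+e) = 0.477/(0.477+0.213) = 0.477/0.6900 = 0.6913.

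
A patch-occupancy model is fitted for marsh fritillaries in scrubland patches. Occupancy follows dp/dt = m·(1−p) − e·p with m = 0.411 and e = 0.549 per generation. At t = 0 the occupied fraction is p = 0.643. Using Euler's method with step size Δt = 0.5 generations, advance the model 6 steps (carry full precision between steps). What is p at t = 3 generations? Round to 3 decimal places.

Update rule: p ← p + [m·(1−p) − e·p]·Δt with Δt = 0.5.
p: 0.64300 → 0.53986  (Δp = -0.10314)
p: 0.53986 → 0.48623  (Δp = -0.05363)
p: 0.48623 → 0.45834  (Δp = -0.02789)
p: 0.45834 → 0.44384  (Δp = -0.01450)
p: 0.44384 → 0.43629  (Δp = -0.00754)
p: 0.43629 → 0.43237  (Δp = -0.00392)

0.432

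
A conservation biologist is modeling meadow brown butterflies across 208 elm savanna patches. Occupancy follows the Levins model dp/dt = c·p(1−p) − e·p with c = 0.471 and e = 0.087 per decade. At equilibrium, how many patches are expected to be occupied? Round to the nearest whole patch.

p* = 1 − e/c = 1 − 0.087/0.471 = 0.8153.
Expected occupied patches = N × p* = 208 × 0.8153 = 169.58 ≈ 170.

170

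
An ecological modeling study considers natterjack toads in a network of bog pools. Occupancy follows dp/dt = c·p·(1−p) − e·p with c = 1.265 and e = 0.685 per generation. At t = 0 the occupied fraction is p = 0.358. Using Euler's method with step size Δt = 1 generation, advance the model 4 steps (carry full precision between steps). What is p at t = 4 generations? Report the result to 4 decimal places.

0.4532

Update rule: p ← p + [c·p·(1−p) − e·p]·Δt with Δt = 1.
p: 0.35800 → 0.40351  (Δp = +0.04551)
p: 0.40351 → 0.43158  (Δp = +0.02807)
p: 0.43158 → 0.44628  (Δp = +0.01470)
p: 0.44628 → 0.45318  (Δp = +0.00690)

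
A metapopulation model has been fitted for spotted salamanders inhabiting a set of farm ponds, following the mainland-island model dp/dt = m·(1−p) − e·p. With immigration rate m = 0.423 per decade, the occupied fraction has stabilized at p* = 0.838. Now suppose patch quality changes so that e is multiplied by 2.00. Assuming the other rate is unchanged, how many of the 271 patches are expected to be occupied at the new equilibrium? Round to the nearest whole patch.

195

Balance m(1−p*) = e·p* gives e = m(1−p*)/p* = 0.423×0.16200/0.83800 = 0.08177.
New p* = m/(m+e) = 0.42300/(0.42300+0.16354) = 0.72118.
Expected occupied = 271 × 0.72118 = 195.44 ≈ 195.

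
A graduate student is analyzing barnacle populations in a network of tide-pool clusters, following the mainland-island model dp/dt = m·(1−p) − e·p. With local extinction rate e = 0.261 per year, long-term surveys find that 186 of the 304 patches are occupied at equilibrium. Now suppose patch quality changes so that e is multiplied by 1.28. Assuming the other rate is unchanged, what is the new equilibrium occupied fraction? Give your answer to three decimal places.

Observed p* = 186/304 = 0.61184.
Balance m(1−p*) = e·p* gives m = e·p*/(1−p*) = 0.261×0.61184/0.38816 = 0.41140.
New p* = m/(m+e) = 0.41140/(0.41140+0.33408) = 0.55186.

0.552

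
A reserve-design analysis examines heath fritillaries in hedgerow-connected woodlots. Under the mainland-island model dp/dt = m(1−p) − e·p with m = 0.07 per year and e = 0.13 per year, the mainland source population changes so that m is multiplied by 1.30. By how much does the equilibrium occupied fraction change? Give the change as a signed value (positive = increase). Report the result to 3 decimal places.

0.062

Before: p* = 0.07/(0.07+0.13) = 0.3500.
After: m = 0.091, e = 0.13; p* = 0.091/0.2210 = 0.4118.
Δp* = 0.4118 − 0.3500 = +0.0618.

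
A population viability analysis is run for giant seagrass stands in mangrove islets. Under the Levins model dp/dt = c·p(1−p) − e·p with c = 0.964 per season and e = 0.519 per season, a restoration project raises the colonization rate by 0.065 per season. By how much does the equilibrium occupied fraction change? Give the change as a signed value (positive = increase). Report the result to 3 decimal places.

Before: p* = 1 − 0.519/0.964 = 0.4616.
After the change, c = 1.029, e = 0.519, so p* = 1 − 0.519/1.029 = 0.4956.
Δp* = 0.4956 − 0.4616 = +0.0340.

0.034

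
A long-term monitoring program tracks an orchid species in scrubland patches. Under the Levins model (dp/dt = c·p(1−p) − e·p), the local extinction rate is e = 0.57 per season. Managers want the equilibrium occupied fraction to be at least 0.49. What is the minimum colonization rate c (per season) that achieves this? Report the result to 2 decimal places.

p* = 1 − e/c ≥ 0.49 requires e/c ≤ 0.5100, i.e. c ≥ e/0.5100.
c_min = 0.57/0.5100 = 1.1176.

1.12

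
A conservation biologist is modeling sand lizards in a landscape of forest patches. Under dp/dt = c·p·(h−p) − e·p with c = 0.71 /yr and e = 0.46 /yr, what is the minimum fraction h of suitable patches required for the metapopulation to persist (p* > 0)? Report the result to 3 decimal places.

0.648

p* = h − e/c is positive only when h > e/c.
h_min = e/c = 0.46/0.71 = 0.6479.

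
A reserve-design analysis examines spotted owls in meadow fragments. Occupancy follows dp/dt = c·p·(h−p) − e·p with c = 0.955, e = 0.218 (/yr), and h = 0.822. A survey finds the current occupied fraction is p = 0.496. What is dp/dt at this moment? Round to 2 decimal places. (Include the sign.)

0.05

Colonization term: c·p·(h−p) = 0.955×0.496×0.3260 = 0.15442.
Extinction term: e·p = 0.10813.
dp/dt = 0.15442 − 0.10813 = 0.04629.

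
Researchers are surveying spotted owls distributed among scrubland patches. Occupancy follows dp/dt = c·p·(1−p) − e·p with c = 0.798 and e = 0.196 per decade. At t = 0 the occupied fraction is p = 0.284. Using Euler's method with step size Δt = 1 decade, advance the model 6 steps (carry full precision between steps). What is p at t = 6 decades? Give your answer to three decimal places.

0.739

Update rule: p ← p + [c·p·(1−p) − e·p]·Δt with Δt = 1.
  1  |  dp/dt·Δt = +0.106605  |  p_1 = 0.390605
  2  |  dp/dt·Δt = +0.113392  |  p_2 = 0.503996
  3  |  dp/dt·Δt = +0.100704  |  p_3 = 0.604700
  4  |  dp/dt·Δt = +0.072231  |  p_4 = 0.676931
  5  |  dp/dt·Δt = +0.041840  |  p_5 = 0.718772
  6  |  dp/dt·Δt = +0.020428  |  p_6 = 0.739199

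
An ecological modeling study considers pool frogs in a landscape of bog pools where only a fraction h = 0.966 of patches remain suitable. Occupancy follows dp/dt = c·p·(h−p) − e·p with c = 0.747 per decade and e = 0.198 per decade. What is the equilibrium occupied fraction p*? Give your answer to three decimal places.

Setting dp/dt = 0 and dividing by p* gives c·(h−p*) = e.
So p* = h − e/c = 0.966 − 0.198/0.747 = 0.966 − 0.2651 = 0.7009.

0.701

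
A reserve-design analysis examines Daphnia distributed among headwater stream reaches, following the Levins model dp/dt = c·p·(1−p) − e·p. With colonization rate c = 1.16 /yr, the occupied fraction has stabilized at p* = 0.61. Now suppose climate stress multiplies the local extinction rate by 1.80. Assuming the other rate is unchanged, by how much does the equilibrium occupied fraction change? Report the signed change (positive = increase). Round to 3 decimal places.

Balance c(1−p*) = e gives e = 1.16×(1 − 0.61000) = 0.45240.
New p* = 1 − e/c = 1 − 0.81432/1.16000 = 0.29800.
Δp* = 0.29800 − 0.61000 = -0.31200.

-0.312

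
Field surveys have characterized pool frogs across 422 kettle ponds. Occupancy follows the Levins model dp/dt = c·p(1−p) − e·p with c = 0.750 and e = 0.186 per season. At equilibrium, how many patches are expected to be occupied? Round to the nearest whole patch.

317

p* = 1 − e/c = 1 − 0.186/0.750 = 0.7520.
Expected occupied patches = N × p* = 422 × 0.7520 = 317.34 ≈ 317.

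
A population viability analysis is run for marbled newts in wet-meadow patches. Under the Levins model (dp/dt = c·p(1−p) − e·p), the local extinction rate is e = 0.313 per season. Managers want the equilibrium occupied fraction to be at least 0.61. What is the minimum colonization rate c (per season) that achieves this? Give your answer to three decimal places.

0.803

p* = 1 − e/c ≥ 0.61 requires e/c ≤ 0.3900, i.e. c ≥ e/0.3900.
c_min = 0.313/0.3900 = 0.8026.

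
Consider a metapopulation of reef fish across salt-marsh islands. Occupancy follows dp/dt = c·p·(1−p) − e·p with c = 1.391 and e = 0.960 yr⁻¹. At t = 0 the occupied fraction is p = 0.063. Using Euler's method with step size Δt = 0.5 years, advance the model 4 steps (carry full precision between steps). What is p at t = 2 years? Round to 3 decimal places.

Update rule: p ← p + [c·p·(1−p) − e·p]·Δt with Δt = 0.5.
t = 0.5: p = 0.06300 + (+0.01082) = 0.07382
t = 1: p = 0.07382 + (+0.01212) = 0.08593
t = 1.5: p = 0.08593 + (+0.01338) = 0.09932
t = 2: p = 0.09932 + (+0.01454) = 0.11386

0.114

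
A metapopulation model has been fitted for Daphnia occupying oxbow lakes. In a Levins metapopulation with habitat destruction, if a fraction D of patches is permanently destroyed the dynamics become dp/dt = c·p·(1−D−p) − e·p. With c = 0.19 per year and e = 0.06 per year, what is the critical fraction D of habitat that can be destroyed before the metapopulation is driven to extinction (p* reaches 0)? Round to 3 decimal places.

The nontrivial equilibrium is p* = (1−D) − e/c; extinction occurs when this hits zero.
So D_crit = 1 − e/c = 1 − 0.06/0.19 = 1 − 0.3158 = 0.6842.
Note this equals the original equilibrium occupancy — the Levins extinction-debt result.

0.684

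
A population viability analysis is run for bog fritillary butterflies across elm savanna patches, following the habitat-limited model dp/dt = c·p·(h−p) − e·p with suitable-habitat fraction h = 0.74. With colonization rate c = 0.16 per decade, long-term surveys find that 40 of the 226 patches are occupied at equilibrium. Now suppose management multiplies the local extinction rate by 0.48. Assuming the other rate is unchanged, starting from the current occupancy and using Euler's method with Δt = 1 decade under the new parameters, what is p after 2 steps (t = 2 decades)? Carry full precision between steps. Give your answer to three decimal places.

0.194

Observed p* = 40/226 = 0.17699.
Balance c(h−p*) = e gives e = 0.16×(0.74 − 0.17699) = 0.09008.
Starting from p₀ = 0.17699; update p ← p + (dp/dt)·Δt with the new parameters.
p: 0.17699 → 0.18528  (Δp = +0.00829)
p: 0.18528 → 0.19372  (Δp = +0.00843)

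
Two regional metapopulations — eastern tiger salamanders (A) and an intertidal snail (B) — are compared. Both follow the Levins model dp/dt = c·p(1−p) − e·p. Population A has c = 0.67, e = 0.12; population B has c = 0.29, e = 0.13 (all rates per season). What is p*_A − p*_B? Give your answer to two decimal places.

0.27

A: p*_A = 1 − 0.12/0.67 = 0.8209.
B: p*_B = 1 − 0.13/0.29 = 0.5517.
p*_A − p*_B = 0.8209 − 0.5517 = 0.2692.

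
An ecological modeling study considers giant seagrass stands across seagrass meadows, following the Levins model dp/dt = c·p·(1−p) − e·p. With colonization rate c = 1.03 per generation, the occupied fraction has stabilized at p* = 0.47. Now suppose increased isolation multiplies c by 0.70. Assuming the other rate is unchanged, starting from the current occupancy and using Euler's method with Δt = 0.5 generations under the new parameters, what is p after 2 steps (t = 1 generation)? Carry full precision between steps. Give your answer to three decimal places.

Balance c(1−p*) = e gives e = 1.03×(1 − 0.47000) = 0.54590.
Starting from p₀ = 0.47000; update p ← p + (dp/dt)·Δt with the new parameters.
t = 0.5: p = 0.47000 + (-0.03849) = 0.43151
t = 1: p = 0.43151 + (-0.02935) = 0.40217

0.402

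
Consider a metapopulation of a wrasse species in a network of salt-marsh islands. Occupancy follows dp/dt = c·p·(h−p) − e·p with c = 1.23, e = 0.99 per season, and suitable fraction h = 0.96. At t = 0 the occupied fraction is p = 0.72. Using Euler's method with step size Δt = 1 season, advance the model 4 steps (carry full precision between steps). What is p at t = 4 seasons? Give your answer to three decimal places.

Update rule: p ← p + [c·p·(h−p) − e·p]·Δt with Δt = 1.
  1  |  dp/dt·Δt = -0.500256  |  p_1 = 0.219744
  2  |  dp/dt·Δt = -0.017466  |  p_2 = 0.202278
  3  |  dp/dt·Δt = -0.011732  |  p_3 = 0.190545
  4  |  dp/dt·Δt = -0.008302  |  p_4 = 0.182243

0.182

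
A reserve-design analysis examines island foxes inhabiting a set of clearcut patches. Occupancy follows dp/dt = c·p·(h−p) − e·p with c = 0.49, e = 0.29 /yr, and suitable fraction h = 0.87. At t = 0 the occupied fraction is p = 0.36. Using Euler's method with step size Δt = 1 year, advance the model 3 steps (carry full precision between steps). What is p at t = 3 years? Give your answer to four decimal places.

0.3250

Update rule: p ← p + [c·p·(h−p) − e·p]·Δt with Δt = 1.
p: 0.36000 → 0.34556  (Δp = -0.01444)
p: 0.34556 → 0.33415  (Δp = -0.01141)
p: 0.33415 → 0.32498  (Δp = -0.00917)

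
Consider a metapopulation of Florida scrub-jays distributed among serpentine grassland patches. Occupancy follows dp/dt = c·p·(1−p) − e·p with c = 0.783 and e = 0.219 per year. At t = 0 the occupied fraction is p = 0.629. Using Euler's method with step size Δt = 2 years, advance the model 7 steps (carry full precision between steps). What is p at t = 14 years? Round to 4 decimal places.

Update rule: p ← p + [c·p·(1−p) − e·p]·Δt with Δt = 2.
  1  |  dp/dt·Δt = +0.089938  |  p_1 = 0.718938
  2  |  dp/dt·Δt = +0.001541  |  p_2 = 0.720479
  3  |  dp/dt·Δt = -0.000194  |  p_3 = 0.720284
  4  |  dp/dt·Δt = +0.000025  |  p_4 = 0.720309
  5  |  dp/dt·Δt = -0.000003  |  p_5 = 0.720306
  6  |  dp/dt·Δt = +0.000000  |  p_6 = 0.720307
  7  |  dp/dt·Δt = -0.000000  |  p_7 = 0.720307

0.7203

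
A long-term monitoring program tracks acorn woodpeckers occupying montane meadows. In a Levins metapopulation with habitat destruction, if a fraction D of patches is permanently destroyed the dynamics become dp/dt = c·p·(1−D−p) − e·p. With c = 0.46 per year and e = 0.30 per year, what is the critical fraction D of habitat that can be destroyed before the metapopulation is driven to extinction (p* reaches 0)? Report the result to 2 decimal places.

The nontrivial equilibrium is p* = (1−D) − e/c; extinction occurs when this hits zero.
So D_crit = 1 − e/c = 1 − 0.30/0.46 = 1 − 0.6522 = 0.3478.
This equals the undisturbed p*, a classic result of Lande's extension.

0.35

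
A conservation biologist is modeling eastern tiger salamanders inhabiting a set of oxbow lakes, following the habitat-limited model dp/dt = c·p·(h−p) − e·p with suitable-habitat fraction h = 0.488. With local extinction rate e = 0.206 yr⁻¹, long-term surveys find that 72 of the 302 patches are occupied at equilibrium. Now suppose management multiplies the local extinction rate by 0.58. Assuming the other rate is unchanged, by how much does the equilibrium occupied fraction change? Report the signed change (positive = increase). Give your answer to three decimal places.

0.105

Observed p* = 72/302 = 0.23841.
Balance c(h−p*) = e gives c = e/(0.488 − 0.23841) = 0.206/0.24959 = 0.82535.
New p* = 0.488 − e/c = 0.488 − 0.11948/0.82535 = 0.34324.
Δp* = 0.34324 − 0.23841 = +0.10483.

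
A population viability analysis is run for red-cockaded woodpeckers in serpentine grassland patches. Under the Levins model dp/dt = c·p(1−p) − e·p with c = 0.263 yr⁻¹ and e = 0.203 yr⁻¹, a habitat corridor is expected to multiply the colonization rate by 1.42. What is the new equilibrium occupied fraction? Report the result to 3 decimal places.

0.456

Before: p* = 1 − 0.203/0.263 = 0.2281.
After the change, c = 0.37346, e = 0.203, so p* = 1 − 0.203/0.37346 = 0.4564.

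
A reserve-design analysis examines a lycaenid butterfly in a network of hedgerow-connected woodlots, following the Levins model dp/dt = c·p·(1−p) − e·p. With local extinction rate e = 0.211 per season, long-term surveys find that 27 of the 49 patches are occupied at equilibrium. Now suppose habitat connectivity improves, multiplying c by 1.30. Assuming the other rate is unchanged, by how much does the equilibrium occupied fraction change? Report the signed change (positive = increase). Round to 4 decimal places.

0.1036

Observed p* = 27/49 = 0.55102.
Balance c(1−p*) = e gives c = e/(1 − 0.55102) = 0.211/0.44898 = 0.46995.
New p* = 1 − e/c = 1 − 0.21100/0.61094 = 0.65463.
Δp* = 0.65463 − 0.55102 = +0.10361.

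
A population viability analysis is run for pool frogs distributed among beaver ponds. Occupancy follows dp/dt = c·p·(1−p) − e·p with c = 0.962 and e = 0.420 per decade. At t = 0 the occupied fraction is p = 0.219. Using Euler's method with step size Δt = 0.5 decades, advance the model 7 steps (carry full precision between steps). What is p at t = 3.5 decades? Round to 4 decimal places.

Update rule: p ← p + [c·p·(1−p) − e·p]·Δt with Δt = 0.5.
t = 0.5: p = 0.21900 + (+0.03628) = 0.25528
t = 1: p = 0.25528 + (+0.03784) = 0.29311
t = 1.5: p = 0.29311 + (+0.03811) = 0.33122
t = 2: p = 0.33122 + (+0.03699) = 0.36821
t = 2.5: p = 0.36821 + (+0.03457) = 0.40279
t = 3: p = 0.40279 + (+0.03112) = 0.43391
t = 3.5: p = 0.43391 + (+0.02703) = 0.46093

0.4609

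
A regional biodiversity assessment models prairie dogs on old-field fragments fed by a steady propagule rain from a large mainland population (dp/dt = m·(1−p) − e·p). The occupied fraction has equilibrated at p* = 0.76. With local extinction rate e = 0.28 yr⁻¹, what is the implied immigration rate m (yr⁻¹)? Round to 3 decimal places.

At equilibrium m(1−p*) = e·p*, so m = e·p*/(1−p*).
m = 0.28 × 0.76 / 0.2400 = 0.2128/0.2400 = 0.8867.

0.887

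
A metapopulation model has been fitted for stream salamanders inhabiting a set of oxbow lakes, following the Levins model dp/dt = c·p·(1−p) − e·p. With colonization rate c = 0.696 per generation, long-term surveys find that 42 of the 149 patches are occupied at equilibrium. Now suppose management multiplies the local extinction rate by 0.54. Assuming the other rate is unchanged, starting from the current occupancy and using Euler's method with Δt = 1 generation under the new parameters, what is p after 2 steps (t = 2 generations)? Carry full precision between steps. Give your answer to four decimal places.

0.4108

Observed p* = 42/149 = 0.28188.
Balance c(1−p*) = e gives e = 0.696×(1 − 0.28188) = 0.49981.
Starting from p₀ = 0.28188; update p ← p + (dp/dt)·Δt with the new parameters.
step 1: Δp = +0.06481, p = 0.34669
step 2: Δp = +0.06407, p = 0.41076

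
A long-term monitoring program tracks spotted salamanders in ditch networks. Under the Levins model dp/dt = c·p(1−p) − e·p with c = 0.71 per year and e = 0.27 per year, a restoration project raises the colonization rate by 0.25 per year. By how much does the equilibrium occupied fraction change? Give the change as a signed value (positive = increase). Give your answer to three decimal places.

0.099

Before: p* = 1 − 0.27/0.71 = 0.6197.
After the change, c = 0.96, e = 0.27, so p* = 1 − 0.27/0.96 = 0.7188.
Δp* = 0.7188 − 0.6197 = +0.0990.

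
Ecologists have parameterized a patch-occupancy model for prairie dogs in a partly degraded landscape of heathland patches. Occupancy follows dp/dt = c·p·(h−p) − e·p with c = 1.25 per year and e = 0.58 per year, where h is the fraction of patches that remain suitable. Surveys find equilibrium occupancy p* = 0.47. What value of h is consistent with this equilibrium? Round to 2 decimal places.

At equilibrium c(h−p*) = e, so h = p* + e/c.
h = 0.47 + 0.58/1.25 = 0.47 + 0.4640 = 0.9340.

0.93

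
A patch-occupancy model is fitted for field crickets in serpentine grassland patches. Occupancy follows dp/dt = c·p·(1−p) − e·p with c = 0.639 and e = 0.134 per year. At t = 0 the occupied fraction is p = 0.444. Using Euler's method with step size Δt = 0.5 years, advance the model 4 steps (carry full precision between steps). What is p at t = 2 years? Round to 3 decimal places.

Update rule: p ← p + [c·p·(1−p) − e·p]·Δt with Δt = 0.5.
p: 0.44400 → 0.49313  (Δp = +0.04913)
p: 0.49313 → 0.53995  (Δp = +0.04682)
p: 0.53995 → 0.58313  (Δp = +0.04319)
p: 0.58313 → 0.62173  (Δp = +0.03860)

0.622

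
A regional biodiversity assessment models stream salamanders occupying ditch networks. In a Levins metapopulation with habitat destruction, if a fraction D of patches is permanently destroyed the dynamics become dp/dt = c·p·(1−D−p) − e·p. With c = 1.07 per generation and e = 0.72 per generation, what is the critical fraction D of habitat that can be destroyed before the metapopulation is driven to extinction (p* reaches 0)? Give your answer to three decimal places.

0.327

The nontrivial equilibrium is p* = (1−D) − e/c; extinction occurs when this hits zero.
So D_crit = 1 − e/c = 1 − 0.72/1.07 = 1 − 0.6729 = 0.3271.
This equals the undisturbed p*, a classic result of Lande's extension.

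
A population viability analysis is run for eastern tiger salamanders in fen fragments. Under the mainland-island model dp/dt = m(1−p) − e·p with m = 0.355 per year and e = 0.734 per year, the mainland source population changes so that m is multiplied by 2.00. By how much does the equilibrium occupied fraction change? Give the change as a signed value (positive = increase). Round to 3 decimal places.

0.166

Before: p* = 0.355/(0.355+0.734) = 0.3260.
After: m = 0.71, e = 0.734; p* = 0.71/1.4440 = 0.4917.
Δp* = 0.4917 − 0.3260 = +0.1657.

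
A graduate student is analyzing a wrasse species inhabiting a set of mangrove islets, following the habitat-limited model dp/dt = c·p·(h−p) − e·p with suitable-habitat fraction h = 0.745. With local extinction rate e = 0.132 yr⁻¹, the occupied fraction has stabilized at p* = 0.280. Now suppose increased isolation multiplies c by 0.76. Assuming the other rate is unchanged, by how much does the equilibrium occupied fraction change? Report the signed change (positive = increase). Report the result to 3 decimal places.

Balance c(h−p*) = e gives c = e/(0.745 − 0.28000) = 0.132/0.46500 = 0.28387.
New p* = 0.745 − e/c = 0.745 − 0.13200/0.21574 = 0.13315.
Δp* = 0.13315 − 0.28000 = -0.14685.

-0.147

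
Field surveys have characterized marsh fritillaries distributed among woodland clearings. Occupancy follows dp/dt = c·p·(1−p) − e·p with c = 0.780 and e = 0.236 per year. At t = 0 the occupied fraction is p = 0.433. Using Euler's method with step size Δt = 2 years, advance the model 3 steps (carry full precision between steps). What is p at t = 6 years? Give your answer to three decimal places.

Update rule: p ← p + [c·p·(1−p) − e·p]·Δt with Δt = 2.
t = 2: p = 0.43300 + (+0.17862) = 0.61162
t = 4: p = 0.61162 + (+0.08188) = 0.69350
t = 6: p = 0.69350 + (+0.00426) = 0.69776

0.698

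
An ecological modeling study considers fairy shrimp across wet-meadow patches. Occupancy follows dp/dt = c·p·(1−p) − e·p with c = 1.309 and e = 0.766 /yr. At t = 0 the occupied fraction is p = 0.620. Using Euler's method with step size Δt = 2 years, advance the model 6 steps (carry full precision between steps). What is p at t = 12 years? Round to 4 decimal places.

0.4148

Update rule: p ← p + [c·p·(1−p) − e·p]·Δt with Δt = 2.
  1  |  dp/dt·Δt = -0.333039  |  p_1 = 0.286961
  2  |  dp/dt·Δt = +0.096056  |  p_2 = 0.383017
  3  |  dp/dt·Δt = +0.031890  |  p_3 = 0.414908
  4  |  dp/dt·Δt = -0.000095  |  p_4 = 0.414813
  5  |  dp/dt·Δt = +0.000008  |  p_5 = 0.414821
  6  |  dp/dt·Δt = -0.000001  |  p_6 = 0.414820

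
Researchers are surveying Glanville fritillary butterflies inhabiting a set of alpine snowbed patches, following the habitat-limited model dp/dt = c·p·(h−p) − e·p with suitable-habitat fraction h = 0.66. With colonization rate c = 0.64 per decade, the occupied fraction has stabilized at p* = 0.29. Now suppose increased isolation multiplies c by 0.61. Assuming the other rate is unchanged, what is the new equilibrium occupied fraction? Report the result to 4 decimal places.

0.0534

Balance c(h−p*) = e gives e = 0.64×(0.66 − 0.29000) = 0.23680.
New p* = 0.66 − e/c = 0.66 − 0.23680/0.39040 = 0.05344.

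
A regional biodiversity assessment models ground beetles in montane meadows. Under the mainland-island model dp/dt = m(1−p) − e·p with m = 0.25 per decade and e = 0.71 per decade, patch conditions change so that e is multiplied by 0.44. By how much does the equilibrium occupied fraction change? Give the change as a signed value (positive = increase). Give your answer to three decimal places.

Before: p* = 0.25/(0.25+0.71) = 0.2604.
After: m = 0.25, e = 0.3124; p* = 0.25/0.5624 = 0.4445.
Δp* = 0.4445 − 0.2604 = +0.1841.

0.184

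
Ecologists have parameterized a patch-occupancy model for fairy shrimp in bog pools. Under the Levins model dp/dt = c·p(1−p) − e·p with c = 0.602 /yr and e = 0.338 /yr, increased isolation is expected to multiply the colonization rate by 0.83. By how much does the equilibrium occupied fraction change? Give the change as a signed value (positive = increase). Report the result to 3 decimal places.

Before: p* = 1 − 0.338/0.602 = 0.4385.
After the change, c = 0.49966, e = 0.338, so p* = 1 − 0.338/0.49966 = 0.3235.
Δp* = 0.3235 − 0.4385 = -0.1150.

-0.115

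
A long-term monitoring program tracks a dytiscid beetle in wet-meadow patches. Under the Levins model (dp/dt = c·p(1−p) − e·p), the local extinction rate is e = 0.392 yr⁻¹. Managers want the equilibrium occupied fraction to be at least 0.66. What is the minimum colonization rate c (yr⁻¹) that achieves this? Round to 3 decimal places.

p* = 1 − e/c ≥ 0.66 requires e/c ≤ 0.3400, i.e. c ≥ e/0.3400.
c_min = 0.392/0.3400 = 1.1529.

1.153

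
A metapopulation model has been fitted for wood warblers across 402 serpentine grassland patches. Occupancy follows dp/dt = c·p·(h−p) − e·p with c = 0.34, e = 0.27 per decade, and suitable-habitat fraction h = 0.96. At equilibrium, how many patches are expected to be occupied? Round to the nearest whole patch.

p* = h − e/c = 0.96 − 0.7941 = 0.1659.
Expected occupied patches = N × p* = 402 × 0.1659 = 66.68 ≈ 67.

67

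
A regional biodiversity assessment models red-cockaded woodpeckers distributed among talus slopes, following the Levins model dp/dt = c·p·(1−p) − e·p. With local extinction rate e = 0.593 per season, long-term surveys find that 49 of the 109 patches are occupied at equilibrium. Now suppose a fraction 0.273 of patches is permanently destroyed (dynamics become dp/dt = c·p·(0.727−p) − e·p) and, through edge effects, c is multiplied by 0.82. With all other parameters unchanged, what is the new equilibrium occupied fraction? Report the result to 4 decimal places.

0.0557

Observed p* = 49/109 = 0.44954.
Balance c(1−p*) = e gives c = e/(1 − 0.44954) = 0.593/0.55046 = 1.07728.
New p* = 0.727 − e/c = 0.727 − 0.59300/0.88337 = 0.05571.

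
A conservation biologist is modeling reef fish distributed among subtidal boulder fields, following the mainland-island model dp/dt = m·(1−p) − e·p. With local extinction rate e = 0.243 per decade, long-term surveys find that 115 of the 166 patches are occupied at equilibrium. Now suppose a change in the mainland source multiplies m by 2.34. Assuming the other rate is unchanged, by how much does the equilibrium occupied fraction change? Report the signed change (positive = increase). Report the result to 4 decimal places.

Observed p* = 115/166 = 0.69277.
Balance m(1−p*) = e·p* gives m = e·p*/(1−p*) = 0.243×0.69277/0.30723 = 0.54794.
New p* = m/(m+e) = 1.28218/(1.28218+0.24300) = 0.84067.
Δp* = 0.84067 − 0.69277 = +0.14790.

0.1479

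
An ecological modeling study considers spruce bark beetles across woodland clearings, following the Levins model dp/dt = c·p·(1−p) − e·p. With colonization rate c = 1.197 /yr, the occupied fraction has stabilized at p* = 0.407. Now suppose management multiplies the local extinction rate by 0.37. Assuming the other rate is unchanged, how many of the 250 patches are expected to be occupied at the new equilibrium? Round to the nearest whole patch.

Balance c(1−p*) = e gives e = 1.197×(1 − 0.40700) = 0.70982.
New p* = 1 − e/c = 1 − 0.26263/1.19700 = 0.78059.
Expected occupied = 250 × 0.78059 = 195.15 ≈ 195.

195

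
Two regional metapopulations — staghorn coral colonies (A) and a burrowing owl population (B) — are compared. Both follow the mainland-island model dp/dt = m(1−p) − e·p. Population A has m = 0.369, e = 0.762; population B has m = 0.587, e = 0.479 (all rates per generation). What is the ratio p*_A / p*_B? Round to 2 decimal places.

0.59

A: p*_A = m/(m+e) = 0.369/1.1310 = 0.3263.
B: p*_B = 0.587/1.0660 = 0.5507.
p*_A / p*_B = 0.3263/0.5507 = 0.5925.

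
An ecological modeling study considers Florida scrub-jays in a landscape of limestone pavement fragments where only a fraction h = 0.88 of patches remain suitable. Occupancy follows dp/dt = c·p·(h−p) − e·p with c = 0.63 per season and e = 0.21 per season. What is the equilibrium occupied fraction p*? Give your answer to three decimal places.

Setting dp/dt = 0 and dividing by p* gives c·(h−p*) = e.
So p* = h − e/c = 0.88 − 0.21/0.63 = 0.88 − 0.3333 = 0.5467.

0.547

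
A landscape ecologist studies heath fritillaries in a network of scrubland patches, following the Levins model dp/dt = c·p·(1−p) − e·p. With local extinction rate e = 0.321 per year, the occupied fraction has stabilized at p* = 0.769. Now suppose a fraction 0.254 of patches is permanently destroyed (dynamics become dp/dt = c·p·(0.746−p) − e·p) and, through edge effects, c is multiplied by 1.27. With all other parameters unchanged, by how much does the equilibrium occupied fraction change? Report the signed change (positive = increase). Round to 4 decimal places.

Balance c(1−p*) = e gives c = e/(1 − 0.76900) = 0.321/0.23100 = 1.38961.
New p* = 0.746 − e/c = 0.746 − 0.32100/1.76480 = 0.56411.
Δp* = 0.56411 − 0.76900 = -0.20489.

-0.2049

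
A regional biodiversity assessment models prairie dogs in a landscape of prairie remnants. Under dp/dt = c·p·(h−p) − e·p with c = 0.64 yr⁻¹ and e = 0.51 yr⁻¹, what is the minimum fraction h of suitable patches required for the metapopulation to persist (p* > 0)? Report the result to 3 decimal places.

0.797

p* = h − e/c is positive only when h > e/c.
h_min = e/c = 0.51/0.64 = 0.7969.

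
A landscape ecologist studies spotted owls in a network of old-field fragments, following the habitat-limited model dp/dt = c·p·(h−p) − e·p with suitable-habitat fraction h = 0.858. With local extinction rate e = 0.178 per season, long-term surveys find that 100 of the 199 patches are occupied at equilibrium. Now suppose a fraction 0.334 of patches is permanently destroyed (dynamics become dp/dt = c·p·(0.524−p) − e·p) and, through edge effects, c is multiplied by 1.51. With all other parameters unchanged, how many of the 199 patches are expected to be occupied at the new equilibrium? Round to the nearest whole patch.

Observed p* = 100/199 = 0.50251.
Balance c(h−p*) = e gives c = e/(0.858 − 0.50251) = 0.178/0.35549 = 0.50072.
New p* = 0.524 − e/c = 0.524 − 0.17800/0.75609 = 0.28858.
Expected occupied = 199 × 0.28858 = 57.43 ≈ 57.

57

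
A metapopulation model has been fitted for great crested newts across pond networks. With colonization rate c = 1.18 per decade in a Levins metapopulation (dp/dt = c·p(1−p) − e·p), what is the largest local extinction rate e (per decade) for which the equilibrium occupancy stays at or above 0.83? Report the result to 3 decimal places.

1 − e/c ≥ 0.83 ⇒ e ≤ c(1 − 0.83) = 1.18 × 0.1700.
e_max = 0.2006.

0.201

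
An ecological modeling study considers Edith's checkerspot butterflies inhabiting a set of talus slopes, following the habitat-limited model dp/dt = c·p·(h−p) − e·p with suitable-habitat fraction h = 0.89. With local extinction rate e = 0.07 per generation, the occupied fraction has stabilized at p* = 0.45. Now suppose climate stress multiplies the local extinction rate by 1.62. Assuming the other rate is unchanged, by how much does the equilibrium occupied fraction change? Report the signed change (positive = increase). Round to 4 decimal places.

Balance c(h−p*) = e gives c = e/(0.89 − 0.45000) = 0.07/0.44000 = 0.15909.
New p* = 0.89 − e/c = 0.89 − 0.11340/0.15909 = 0.17720.
Δp* = 0.17720 − 0.45000 = -0.27280.

-0.2728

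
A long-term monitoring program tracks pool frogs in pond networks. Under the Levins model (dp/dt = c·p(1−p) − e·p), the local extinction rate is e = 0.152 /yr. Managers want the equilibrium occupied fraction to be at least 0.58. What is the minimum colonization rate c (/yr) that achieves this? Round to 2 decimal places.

p* = 1 − e/c ≥ 0.58 requires e/c ≤ 0.4200, i.e. c ≥ e/0.4200.
c_min = 0.152/0.4200 = 0.3619.

0.36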